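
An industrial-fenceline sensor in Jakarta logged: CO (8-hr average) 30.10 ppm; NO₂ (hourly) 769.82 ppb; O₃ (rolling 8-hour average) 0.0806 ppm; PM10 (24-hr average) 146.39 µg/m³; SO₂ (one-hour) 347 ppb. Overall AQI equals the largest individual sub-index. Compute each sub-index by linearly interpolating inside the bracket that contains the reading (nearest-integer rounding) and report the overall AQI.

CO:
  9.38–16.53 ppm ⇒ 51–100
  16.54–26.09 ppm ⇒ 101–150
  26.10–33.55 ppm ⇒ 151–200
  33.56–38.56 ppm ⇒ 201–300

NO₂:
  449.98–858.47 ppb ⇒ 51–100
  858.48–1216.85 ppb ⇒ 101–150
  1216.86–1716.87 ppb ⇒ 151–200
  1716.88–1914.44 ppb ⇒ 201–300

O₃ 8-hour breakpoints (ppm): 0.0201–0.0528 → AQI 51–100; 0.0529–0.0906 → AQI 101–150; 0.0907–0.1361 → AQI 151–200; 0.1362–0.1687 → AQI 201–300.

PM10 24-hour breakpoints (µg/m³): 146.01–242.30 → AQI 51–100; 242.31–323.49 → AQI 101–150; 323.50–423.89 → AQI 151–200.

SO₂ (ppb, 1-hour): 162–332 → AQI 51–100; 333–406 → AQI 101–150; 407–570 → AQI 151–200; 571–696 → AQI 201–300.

CO: row 26.10–33.55 (AQI 151–200). (200−151)·(30.10−26.10)/(33.55−26.10) + 151 = 49·4.00/7.45 + 151 ≈ 177.31 → 177.
NO₂ 769.82: bracket 449.98–858.47 → index 51–100; slope 49/408.49, offset 319.84.
AQI = 51 + 49/408.49·319.84 ≈ 89.37 ⇒ 89.
O₃ 0.0806: bracket 0.0529–0.0906 → index 101–150; slope 49/0.0377, offset 0.0277.
AQI = 101 + 49/0.0377·0.0277 ≈ 137.00 ⇒ 137.
PM10 146.39: bracket 146.01–242.30 → index 51–100; slope 49/96.29, offset 0.38.
AQI = 51 + 49/96.29·0.38 ≈ 51.19 ⇒ 51.
SO₂: 347 ∈ [333, 406] ↔ index [101, 150].
101 + (347−333)·(150−101)/(406−333) = 101 + 14·49/73 ≈ 110.40, so AQI = 110.
Sub-indices: CO→177, NO₂→89, O₃→137, PM10→51, SO₂→110. Overall AQI = max = 177; dominant pollutant is CO.

177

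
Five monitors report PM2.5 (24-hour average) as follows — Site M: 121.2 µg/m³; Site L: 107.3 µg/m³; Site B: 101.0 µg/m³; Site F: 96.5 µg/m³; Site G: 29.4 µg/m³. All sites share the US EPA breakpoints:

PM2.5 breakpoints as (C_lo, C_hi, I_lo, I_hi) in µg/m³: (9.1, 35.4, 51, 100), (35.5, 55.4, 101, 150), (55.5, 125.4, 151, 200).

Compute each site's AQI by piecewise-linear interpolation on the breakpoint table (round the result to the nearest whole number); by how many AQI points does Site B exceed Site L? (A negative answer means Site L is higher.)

-4

Site M: 121.2 lies in 55.5–125.4, so I_lo=151, I_hi=200, C_lo=55.5, C_hi=125.4.
(200−151)/(125.4−55.5) × (121.2−55.5) + 151 = 49/69.9 × 65.7 + 151 ≈ 197.06 → 197.
Site L: 107.3 ∈ [55.5, 125.4] ↔ index [151, 200].
151 + (107.3−55.5)·(200−151)/(125.4−55.5) = 151 + 51.8·49/69.9 ≈ 187.31, so AQI = 187.
Site B: 101.0 lies in 55.5–125.4, so I_lo=151, I_hi=200, C_lo=55.5, C_hi=125.4.
(200−151)/(125.4−55.5) × (101.0−55.5) + 151 = 49/69.9 × 45.5 + 151 ≈ 182.90 → 183.
Site F: 96.5 ∈ [55.5, 125.4] ↔ index [151, 200].
151 + (96.5−55.5)·(200−151)/(125.4−55.5) = 151 + 41.0·49/69.9 ≈ 179.74, so AQI = 180.
Site G: row 9.1–35.4 (AQI 51–100). (100−51)·(29.4−9.1)/(35.4−9.1) + 51 = 49·20.3/26.3 + 51 ≈ 88.82 → 89.
AQIs: Site M=197, Site L=187, Site B=183, Site F=180, Site G=89. Site B (183) − Site L (187) = -4.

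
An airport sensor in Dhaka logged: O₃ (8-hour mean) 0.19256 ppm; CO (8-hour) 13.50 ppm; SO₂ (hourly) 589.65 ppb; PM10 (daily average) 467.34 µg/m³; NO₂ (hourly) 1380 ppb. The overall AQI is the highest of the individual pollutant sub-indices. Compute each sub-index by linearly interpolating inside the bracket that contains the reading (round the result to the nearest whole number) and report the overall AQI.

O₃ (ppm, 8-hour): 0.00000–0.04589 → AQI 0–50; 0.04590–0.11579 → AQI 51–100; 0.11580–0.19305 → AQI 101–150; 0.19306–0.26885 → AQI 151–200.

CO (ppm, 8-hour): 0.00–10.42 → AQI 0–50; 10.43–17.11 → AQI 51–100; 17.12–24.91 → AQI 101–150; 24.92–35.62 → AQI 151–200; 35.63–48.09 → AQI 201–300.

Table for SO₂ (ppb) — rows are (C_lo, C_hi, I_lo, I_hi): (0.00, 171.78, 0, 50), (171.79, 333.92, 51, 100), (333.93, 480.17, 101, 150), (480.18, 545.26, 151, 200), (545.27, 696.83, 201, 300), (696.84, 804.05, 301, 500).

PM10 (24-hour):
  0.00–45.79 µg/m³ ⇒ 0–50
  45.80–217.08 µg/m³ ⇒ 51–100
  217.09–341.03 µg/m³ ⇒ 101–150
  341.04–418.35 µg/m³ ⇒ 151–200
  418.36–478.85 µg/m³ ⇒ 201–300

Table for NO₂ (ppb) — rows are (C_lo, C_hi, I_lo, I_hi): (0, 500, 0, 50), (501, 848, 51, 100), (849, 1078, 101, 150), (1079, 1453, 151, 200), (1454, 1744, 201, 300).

281

O₃ 0.19256: bracket 0.11580–0.19305 → index 101–150; slope 49/0.07725, offset 0.07676.
AQI = 101 + 49/0.07725·0.07676 ≈ 149.69 ⇒ 150.
CO: 13.50 ∈ [10.43, 17.11] ↔ index [51, 100].
51 + (13.50−10.43)·(100−51)/(17.11−10.43) = 51 + 3.07·49/6.68 ≈ 73.52, so AQI = 74.
SO₂ 589.65: bracket 545.27–696.83 → index 201–300; slope 99/151.56, offset 44.38.
AQI = 201 + 99/151.56·44.38 ≈ 229.99 ⇒ 230.
PM10: 467.34 lies in 418.36–478.85, so I_lo=201, I_hi=300, C_lo=418.36, C_hi=478.85.
(300−201)/(478.85−418.36) × (467.34−418.36) + 201 = 99/60.49 × 48.98 + 201 ≈ 281.16 → 281.
NO₂: row 1079–1453 (AQI 151–200). (200−151)·(1380−1079)/(1453−1079) + 151 = 49·301/374 + 151 ≈ 190.44 → 190.
Sub-indices: O₃→150, CO→74, SO₂→230, PM10→281, NO₂→190. Overall AQI = max = 281; dominant pollutant is PM10.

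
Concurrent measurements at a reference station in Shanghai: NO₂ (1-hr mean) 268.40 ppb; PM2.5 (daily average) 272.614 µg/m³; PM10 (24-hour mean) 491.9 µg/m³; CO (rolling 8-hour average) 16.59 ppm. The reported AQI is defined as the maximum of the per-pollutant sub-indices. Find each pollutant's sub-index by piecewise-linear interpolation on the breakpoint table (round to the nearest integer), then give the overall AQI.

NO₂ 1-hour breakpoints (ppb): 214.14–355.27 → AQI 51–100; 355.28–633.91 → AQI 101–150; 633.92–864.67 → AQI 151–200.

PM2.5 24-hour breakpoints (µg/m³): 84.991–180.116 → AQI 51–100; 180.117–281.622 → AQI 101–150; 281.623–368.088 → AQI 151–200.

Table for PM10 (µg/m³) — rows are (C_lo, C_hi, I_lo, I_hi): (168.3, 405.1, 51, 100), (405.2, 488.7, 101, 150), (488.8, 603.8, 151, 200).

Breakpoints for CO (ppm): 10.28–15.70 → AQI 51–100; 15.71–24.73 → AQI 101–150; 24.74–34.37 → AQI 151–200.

NO₂ 268.40: bracket 214.14–355.27 → index 51–100; slope 49/141.13, offset 54.26.
AQI = 51 + 49/141.13·54.26 ≈ 69.84 ⇒ 70.
PM2.5 272.614: bracket 180.117–281.622 → index 101–150; slope 49/101.505, offset 92.497.
AQI = 101 + 49/101.505·92.497 ≈ 145.65 ⇒ 146.
PM10: 491.9 ∈ [488.8, 603.8] ↔ index [151, 200].
151 + (491.9−488.8)·(200−151)/(603.8−488.8) = 151 + 3.1·49/115.0 ≈ 152.32, so AQI = 152.
CO: 16.59 lies in 15.71–24.73, so I_lo=101, I_hi=150, C_lo=15.71, C_hi=24.73.
(150−101)/(24.73−15.71) × (16.59−15.71) + 101 = 49/9.02 × 0.88 + 101 ≈ 105.78 → 106.
Sub-indices: NO₂→70, PM2.5→146, PM10→152, CO→106. Overall AQI = max = 152; dominant pollutant is PM10.

152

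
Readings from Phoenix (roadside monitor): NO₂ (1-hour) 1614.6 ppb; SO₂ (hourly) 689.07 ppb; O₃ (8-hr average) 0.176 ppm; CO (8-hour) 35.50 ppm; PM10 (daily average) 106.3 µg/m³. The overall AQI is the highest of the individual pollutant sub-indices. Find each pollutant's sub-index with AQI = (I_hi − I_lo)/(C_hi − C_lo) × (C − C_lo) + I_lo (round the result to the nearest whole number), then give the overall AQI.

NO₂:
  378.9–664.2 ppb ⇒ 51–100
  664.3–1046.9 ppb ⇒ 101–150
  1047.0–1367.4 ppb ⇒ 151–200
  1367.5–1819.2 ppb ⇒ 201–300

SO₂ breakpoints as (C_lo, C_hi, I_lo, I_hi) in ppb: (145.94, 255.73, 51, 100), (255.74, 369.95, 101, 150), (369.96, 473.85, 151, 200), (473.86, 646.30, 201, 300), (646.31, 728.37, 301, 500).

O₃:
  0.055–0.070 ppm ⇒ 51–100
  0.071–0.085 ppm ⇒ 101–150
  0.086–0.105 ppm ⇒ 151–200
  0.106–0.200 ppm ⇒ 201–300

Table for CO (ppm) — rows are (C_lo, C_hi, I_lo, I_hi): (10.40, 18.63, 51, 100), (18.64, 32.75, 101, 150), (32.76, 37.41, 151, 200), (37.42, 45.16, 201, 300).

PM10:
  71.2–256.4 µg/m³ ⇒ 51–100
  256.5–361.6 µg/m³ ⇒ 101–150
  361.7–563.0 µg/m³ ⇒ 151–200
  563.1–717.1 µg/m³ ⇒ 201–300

NO₂: row 1367.5–1819.2 (AQI 201–300). (300−201)·(1614.6−1367.5)/(1819.2−1367.5) + 201 = 99·247.1/451.7 + 201 ≈ 255.16 → 255.
SO₂: 689.07 ∈ [646.31, 728.37] ↔ index [301, 500].
301 + (689.07−646.31)·(500−301)/(728.37−646.31) = 301 + 42.76·199/82.06 ≈ 404.70, so AQI = 405.
O₃: row 0.106–0.200 (AQI 201–300). (300−201)·(0.176−0.106)/(0.200−0.106) + 201 = 99·0.070/0.094 + 201 ≈ 274.72 → 275.
CO: 35.50 lies in 32.76–37.41, so I_lo=151, I_hi=200, C_lo=32.76, C_hi=37.41.
(200−151)/(37.41−32.76) × (35.50−32.76) + 151 = 49/4.65 × 2.74 + 151 ≈ 179.87 → 180.
PM10: 106.3 ∈ [71.2, 256.4] ↔ index [51, 100].
51 + (106.3−71.2)·(100−51)/(256.4−71.2) = 51 + 35.1·49/185.2 ≈ 60.29, so AQI = 60.
Sub-indices: NO₂→255, SO₂→405, O₃→275, CO→180, PM10→60. Overall AQI = max = 405; dominant pollutant is SO₂.

405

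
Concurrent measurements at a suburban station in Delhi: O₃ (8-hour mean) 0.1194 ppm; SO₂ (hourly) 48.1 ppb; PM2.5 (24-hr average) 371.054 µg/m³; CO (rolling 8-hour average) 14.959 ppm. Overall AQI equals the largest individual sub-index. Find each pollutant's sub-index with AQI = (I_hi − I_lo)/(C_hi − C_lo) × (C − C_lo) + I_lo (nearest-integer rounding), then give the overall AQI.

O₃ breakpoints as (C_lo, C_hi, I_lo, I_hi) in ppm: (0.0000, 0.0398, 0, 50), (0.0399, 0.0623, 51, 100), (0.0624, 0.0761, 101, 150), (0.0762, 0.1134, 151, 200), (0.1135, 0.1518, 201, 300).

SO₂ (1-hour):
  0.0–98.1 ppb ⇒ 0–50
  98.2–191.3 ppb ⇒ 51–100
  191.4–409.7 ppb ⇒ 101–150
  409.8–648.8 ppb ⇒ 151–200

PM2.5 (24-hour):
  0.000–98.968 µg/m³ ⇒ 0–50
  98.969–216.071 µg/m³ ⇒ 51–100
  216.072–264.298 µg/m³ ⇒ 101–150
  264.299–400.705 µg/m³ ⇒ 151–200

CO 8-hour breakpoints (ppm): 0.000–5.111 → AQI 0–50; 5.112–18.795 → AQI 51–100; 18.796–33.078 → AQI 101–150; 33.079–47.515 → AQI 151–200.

O₃: 0.1194 lies in 0.1135–0.1518, so I_lo=201, I_hi=300, C_lo=0.1135, C_hi=0.1518.
(300−201)/(0.1518−0.1135) × (0.1194−0.1135) + 201 = 99/0.0383 × 0.0059 + 201 ≈ 216.25 → 216.
SO₂: 48.1 lies in 0.0–98.1, so I_lo=0, I_hi=50, C_lo=0.0, C_hi=98.1.
(50−0)/(98.1−0.0) × (48.1−0.0) + 0 = 50/98.1 × 48.1 + 0 ≈ 24.52 → 25.
PM2.5 371.054: bracket 264.299–400.705 → index 151–200; slope 49/136.406, offset 106.755.
AQI = 151 + 49/136.406·106.755 ≈ 189.35 ⇒ 189.
CO: row 5.112–18.795 (AQI 51–100). (100−51)·(14.959−5.112)/(18.795−5.112) + 51 = 49·9.847/13.683 + 51 ≈ 86.26 → 86.
Sub-indices: O₃→216, SO₂→25, PM2.5→189, CO→86. Overall AQI = max = 216; dominant pollutant is O₃.
AQI 216: Very Unhealthy.

216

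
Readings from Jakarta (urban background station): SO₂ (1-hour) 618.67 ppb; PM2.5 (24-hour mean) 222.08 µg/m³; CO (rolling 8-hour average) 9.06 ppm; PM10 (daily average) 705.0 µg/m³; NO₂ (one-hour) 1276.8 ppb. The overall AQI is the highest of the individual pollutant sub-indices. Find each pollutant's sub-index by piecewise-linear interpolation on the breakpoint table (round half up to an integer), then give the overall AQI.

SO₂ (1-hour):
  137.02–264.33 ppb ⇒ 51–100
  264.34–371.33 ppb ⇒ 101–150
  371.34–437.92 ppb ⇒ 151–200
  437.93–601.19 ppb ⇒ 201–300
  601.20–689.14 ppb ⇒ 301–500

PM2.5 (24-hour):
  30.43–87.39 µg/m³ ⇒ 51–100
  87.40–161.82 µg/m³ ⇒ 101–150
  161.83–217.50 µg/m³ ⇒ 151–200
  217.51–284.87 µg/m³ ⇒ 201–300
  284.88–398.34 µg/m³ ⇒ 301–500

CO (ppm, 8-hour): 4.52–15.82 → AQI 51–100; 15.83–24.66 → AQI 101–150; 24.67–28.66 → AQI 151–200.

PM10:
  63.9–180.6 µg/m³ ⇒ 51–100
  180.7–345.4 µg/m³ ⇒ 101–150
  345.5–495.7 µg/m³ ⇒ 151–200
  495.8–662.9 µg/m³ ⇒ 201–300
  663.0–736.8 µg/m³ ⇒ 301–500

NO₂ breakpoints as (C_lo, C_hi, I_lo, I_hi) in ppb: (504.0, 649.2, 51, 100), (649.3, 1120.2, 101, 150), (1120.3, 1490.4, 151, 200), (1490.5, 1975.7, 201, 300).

414

SO₂: 618.67 ∈ [601.20, 689.14] ↔ index [301, 500].
301 + (618.67−601.20)·(500−301)/(689.14−601.20) = 301 + 17.47·199/87.94 ≈ 340.53, so AQI = 341.
PM2.5 222.08: bracket 217.51–284.87 → index 201–300; slope 99/67.36, offset 4.57.
AQI = 201 + 99/67.36·4.57 ≈ 207.72 ⇒ 208.
CO: 9.06 lies in 4.52–15.82, so I_lo=51, I_hi=100, C_lo=4.52, C_hi=15.82.
(100−51)/(15.82−4.52) × (9.06−4.52) + 51 = 49/11.30 × 4.54 + 51 ≈ 70.69 → 71.
PM10: 705.0 ∈ [663.0, 736.8] ↔ index [301, 500].
301 + (705.0−663.0)·(500−301)/(736.8−663.0) = 301 + 42.0·199/73.8 ≈ 414.25, so AQI = 414.
NO₂: 1276.8 lies in 1120.3–1490.4, so I_lo=151, I_hi=200, C_lo=1120.3, C_hi=1490.4.
(200−151)/(1490.4−1120.3) × (1276.8−1120.3) + 151 = 49/370.1 × 156.5 + 151 ≈ 171.72 → 172.
Sub-indices: SO₂→341, PM2.5→208, CO→71, PM10→414, NO₂→172. Overall AQI = max = 414; dominant pollutant is PM10.
AQI 414: Hazardous.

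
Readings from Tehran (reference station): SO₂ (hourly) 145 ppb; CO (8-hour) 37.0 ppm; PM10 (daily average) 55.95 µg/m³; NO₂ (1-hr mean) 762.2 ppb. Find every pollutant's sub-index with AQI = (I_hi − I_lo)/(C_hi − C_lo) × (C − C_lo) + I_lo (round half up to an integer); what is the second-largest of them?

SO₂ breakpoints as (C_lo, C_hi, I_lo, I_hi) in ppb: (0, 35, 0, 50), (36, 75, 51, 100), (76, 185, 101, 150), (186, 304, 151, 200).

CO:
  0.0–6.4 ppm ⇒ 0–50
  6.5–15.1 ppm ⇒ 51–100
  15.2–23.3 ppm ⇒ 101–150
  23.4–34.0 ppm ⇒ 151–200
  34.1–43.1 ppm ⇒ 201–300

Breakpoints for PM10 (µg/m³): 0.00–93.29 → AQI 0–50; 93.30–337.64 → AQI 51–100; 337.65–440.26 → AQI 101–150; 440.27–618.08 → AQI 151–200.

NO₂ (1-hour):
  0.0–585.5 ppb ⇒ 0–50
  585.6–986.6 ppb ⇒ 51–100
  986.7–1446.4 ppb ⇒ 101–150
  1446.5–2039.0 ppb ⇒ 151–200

132

SO₂ 145: bracket 76–185 → index 101–150; slope 49/109, offset 69.
AQI = 101 + 49/109·69 ≈ 132.02 ⇒ 132.
CO: row 34.1–43.1 (AQI 201–300). (300−201)·(37.0−34.1)/(43.1−34.1) + 201 = 99·2.9/9.0 + 201 ≈ 232.90 → 233.
PM10: 55.95 ∈ [0.00, 93.29] ↔ index [0, 50].
0 + (55.95−0.00)·(50−0)/(93.29−0.00) = 0 + 55.95·50/93.29 ≈ 29.99, so AQI = 30.
NO₂: 762.2 lies in 585.6–986.6, so I_lo=51, I_hi=100, C_lo=585.6, C_hi=986.6.
(100−51)/(986.6−585.6) × (762.2−585.6) + 51 = 49/401.0 × 176.6 + 51 ≈ 72.58 → 73.
Sub-indices: SO₂→132, CO→233, PM10→30, NO₂→73. Ranked high→low: 233, 132, 73, 30. Second-highest sub-index = 132.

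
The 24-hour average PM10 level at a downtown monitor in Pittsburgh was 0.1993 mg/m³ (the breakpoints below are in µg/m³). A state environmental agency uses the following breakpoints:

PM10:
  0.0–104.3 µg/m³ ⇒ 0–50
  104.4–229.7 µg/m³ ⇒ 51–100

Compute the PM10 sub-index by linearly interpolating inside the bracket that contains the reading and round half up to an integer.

88

Convert: 0.1993 mg/m³ = 199.3 µg/m³.
PM10: 199.3 lies in 104.4–229.7, so I_lo=51, I_hi=100, C_lo=104.4, C_hi=229.7.
(100−51)/(229.7−104.4) × (199.3−104.4) + 51 = 49/125.3 × 94.9 + 51 ≈ 88.11 → 88.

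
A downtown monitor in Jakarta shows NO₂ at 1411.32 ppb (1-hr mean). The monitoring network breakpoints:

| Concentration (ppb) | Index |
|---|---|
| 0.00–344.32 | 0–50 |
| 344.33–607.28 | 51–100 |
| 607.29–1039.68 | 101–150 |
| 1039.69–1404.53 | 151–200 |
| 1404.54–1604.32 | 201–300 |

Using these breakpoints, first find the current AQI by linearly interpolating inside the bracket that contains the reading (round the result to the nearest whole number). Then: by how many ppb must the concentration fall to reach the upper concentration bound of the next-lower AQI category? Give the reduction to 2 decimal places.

NO₂: 1411.32 ∈ [1404.54, 1604.32] ↔ index [201, 300].
201 + (1411.32−1404.54)·(300−201)/(1604.32−1404.54) = 201 + 6.78·99/199.78 ≈ 204.36, so AQI = 204.
Current AQI 204 is in the Very Unhealthy range (201–300). The next-lower category tops out at AQI 200, whose upper concentration bound is 1404.53 ppb.
Reduction needed = 1411.32 − 1404.53 = 6.79 ppb.

6.79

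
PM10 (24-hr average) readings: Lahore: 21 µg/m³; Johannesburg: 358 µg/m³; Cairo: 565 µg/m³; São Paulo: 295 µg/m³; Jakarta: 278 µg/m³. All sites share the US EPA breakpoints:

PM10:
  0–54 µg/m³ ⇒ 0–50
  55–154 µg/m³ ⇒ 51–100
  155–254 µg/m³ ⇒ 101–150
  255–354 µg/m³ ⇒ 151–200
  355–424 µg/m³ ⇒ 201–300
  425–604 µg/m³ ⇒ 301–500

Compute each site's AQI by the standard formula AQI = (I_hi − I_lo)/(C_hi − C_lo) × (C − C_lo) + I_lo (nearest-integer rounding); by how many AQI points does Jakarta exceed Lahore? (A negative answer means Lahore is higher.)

143

Lahore 21: bracket 0–54 → index 0–50; slope 50/54, offset 21.
AQI = 0 + 50/54·21 ≈ 19.44 ⇒ 19.
Johannesburg: row 355–424 (AQI 201–300). (300−201)·(358−355)/(424−355) + 201 = 99·3/69 + 201 ≈ 205.30 → 205.
Cairo: 565 ∈ [425, 604] ↔ index [301, 500].
301 + (565−425)·(500−301)/(604−425) = 301 + 140·199/179 ≈ 456.64, so AQI = 457.
São Paulo: 295 lies in 255–354, so I_lo=151, I_hi=200, C_lo=255, C_hi=354.
(200−151)/(354−255) × (295−255) + 151 = 49/99 × 40 + 151 ≈ 170.80 → 171.
Jakarta: 278 lies in 255–354, so I_lo=151, I_hi=200, C_lo=255, C_hi=354.
(200−151)/(354−255) × (278−255) + 151 = 49/99 × 23 + 151 ≈ 162.38 → 162.
AQIs: Lahore=19, Johannesburg=205, Cairo=457, São Paulo=171, Jakarta=162. Jakarta (162) − Lahore (19) = 143.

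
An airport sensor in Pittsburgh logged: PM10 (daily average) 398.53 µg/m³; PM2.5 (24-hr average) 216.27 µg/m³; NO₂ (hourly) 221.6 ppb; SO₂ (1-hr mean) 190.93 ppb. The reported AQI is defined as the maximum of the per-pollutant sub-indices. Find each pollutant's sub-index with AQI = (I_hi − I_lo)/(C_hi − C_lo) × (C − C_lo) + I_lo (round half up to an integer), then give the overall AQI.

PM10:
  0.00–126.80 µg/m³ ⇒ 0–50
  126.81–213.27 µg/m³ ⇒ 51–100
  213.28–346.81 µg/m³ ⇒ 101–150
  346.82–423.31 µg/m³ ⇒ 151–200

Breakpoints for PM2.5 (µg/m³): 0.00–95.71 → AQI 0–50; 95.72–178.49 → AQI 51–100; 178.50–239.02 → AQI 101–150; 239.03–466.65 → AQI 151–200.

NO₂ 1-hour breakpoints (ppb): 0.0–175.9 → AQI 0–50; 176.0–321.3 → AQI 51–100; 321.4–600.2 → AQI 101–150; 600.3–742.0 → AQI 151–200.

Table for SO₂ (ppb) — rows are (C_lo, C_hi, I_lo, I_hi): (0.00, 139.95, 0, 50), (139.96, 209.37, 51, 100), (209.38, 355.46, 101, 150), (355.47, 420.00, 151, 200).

184

PM10: row 346.82–423.31 (AQI 151–200). (200−151)·(398.53−346.82)/(423.31−346.82) + 151 = 49·51.71/76.49 + 151 ≈ 184.13 → 184.
PM2.5 216.27: bracket 178.50–239.02 → index 101–150; slope 49/60.52, offset 37.77.
AQI = 101 + 49/60.52·37.77 ≈ 131.58 ⇒ 132.
NO₂ 221.6: bracket 176.0–321.3 → index 51–100; slope 49/145.3, offset 45.6.
AQI = 51 + 49/145.3·45.6 ≈ 66.38 ⇒ 66.
SO₂ 190.93: bracket 139.96–209.37 → index 51–100; slope 49/69.41, offset 50.97.
AQI = 51 + 49/69.41·50.97 ≈ 86.98 ⇒ 87.
Sub-indices: PM10→184, PM2.5→132, NO₂→66, SO₂→87. Overall AQI = max = 184; dominant pollutant is PM10.
AQI 184: Unhealthy.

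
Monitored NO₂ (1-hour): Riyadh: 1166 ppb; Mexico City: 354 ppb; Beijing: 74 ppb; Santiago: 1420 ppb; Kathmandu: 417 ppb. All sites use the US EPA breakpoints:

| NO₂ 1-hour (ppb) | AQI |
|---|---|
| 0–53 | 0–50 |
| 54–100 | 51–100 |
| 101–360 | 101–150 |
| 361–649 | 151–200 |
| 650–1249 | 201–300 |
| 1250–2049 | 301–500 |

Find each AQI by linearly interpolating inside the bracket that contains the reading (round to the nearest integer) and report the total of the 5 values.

Riyadh: 1166 lies in 650–1249, so I_lo=201, I_hi=300, C_lo=650, C_hi=1249.
(300−201)/(1249−650) × (1166−650) + 201 = 99/599 × 516 + 201 ≈ 286.28 → 286.
Mexico City: 354 ∈ [101, 360] ↔ index [101, 150].
101 + (354−101)·(150−101)/(360−101) = 101 + 253·49/259 ≈ 148.86, so AQI = 149.
Beijing: row 54–100 (AQI 51–100). (100−51)·(74−54)/(100−54) + 51 = 49·20/46 + 51 ≈ 72.30 → 72.
Santiago: row 1250–2049 (AQI 301–500). (500−301)·(1420−1250)/(2049−1250) + 301 = 199·170/799 + 301 ≈ 343.34 → 343.
Kathmandu: row 361–649 (AQI 151–200). (200−151)·(417−361)/(649−361) + 151 = 49·56/288 + 151 ≈ 160.53 → 161.
AQIs: Riyadh=286, Mexico City=149, Beijing=72, Santiago=343, Kathmandu=161. Sum = 286 + 149 + 72 + 343 + 161 = 1011.

1011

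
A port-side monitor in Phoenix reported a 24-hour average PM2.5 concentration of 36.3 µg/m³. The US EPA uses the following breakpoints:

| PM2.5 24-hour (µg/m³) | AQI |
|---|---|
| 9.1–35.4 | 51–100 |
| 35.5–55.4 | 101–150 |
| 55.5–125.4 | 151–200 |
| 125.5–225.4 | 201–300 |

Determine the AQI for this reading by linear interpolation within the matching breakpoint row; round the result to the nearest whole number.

103

PM2.5: 36.3 lies in 35.5–55.4, so I_lo=101, I_hi=150, C_lo=35.5, C_hi=55.4.
(150−101)/(55.4−35.5) × (36.3−35.5) + 101 = 49/19.9 × 0.8 + 101 ≈ 102.97 → 103.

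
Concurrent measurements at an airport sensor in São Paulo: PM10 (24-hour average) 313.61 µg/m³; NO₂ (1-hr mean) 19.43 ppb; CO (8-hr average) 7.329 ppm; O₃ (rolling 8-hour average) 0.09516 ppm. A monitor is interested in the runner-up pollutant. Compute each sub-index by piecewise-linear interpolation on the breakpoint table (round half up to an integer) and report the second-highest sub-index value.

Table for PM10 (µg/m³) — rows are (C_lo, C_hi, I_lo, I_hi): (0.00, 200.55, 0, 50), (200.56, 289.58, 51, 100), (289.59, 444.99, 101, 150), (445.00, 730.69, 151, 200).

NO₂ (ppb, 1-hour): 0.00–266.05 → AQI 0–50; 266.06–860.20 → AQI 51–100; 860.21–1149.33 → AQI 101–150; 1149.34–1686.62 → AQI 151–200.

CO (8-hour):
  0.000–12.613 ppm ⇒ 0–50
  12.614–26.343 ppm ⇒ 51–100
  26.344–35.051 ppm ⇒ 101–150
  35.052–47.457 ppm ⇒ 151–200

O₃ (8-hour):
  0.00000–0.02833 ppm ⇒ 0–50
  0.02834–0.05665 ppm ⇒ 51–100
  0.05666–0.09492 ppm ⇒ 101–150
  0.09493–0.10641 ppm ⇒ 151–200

109

PM10: row 289.59–444.99 (AQI 101–150). (150−101)·(313.61−289.59)/(444.99−289.59) + 101 = 49·24.02/155.40 + 101 ≈ 108.57 → 109.
NO₂: 19.43 lies in 0.00–266.05, so I_lo=0, I_hi=50, C_lo=0.00, C_hi=266.05.
(50−0)/(266.05−0.00) × (19.43−0.00) + 0 = 50/266.05 × 19.43 + 0 ≈ 3.65 → 4.
CO: 7.329 lies in 0.000–12.613, so I_lo=0, I_hi=50, C_lo=0.000, C_hi=12.613.
(50−0)/(12.613−0.000) × (7.329−0.000) + 0 = 50/12.613 × 7.329 + 0 ≈ 29.05 → 29.
O₃: 0.09516 lies in 0.09493–0.10641, so I_lo=151, I_hi=200, C_lo=0.09493, C_hi=0.10641.
(200−151)/(0.10641−0.09493) × (0.09516−0.09493) + 151 = 49/0.01148 × 0.00023 + 151 ≈ 151.98 → 152.
Sub-indices: PM10→109, NO₂→4, CO→29, O₃→152. Ranked high→low: 152, 109, 29, 4. Second-highest sub-index = 109.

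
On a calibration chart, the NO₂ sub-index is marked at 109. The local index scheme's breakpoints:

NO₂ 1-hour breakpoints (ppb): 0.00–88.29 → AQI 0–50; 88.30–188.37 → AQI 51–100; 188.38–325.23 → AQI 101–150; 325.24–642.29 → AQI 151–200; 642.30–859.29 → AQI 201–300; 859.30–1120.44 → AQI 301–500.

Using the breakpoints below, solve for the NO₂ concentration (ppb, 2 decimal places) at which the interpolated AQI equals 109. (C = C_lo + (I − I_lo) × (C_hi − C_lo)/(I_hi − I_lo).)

210.72

AQI 109 lies in the 101–150 band, which corresponds to 188.38–325.23 ppb.
C = 188.38 + (109−101)×(325.23−188.38)/(150−101) = 188.38 + 8×136.85/49 ≈ 210.7229 ppb → 210.72 ppb to 2 dp.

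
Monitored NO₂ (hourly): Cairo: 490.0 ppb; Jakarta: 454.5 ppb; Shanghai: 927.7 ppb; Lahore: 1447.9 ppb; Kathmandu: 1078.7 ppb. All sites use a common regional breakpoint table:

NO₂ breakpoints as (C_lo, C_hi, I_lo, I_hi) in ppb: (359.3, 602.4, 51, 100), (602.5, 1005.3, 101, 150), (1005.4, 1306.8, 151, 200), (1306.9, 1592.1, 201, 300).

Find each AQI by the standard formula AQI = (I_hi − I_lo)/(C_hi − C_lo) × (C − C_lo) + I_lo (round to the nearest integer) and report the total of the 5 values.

Cairo 490.0: bracket 359.3–602.4 → index 51–100; slope 49/243.1, offset 130.7.
AQI = 51 + 49/243.1·130.7 ≈ 77.34 ⇒ 77.
Jakarta: 454.5 lies in 359.3–602.4, so I_lo=51, I_hi=100, C_lo=359.3, C_hi=602.4.
(100−51)/(602.4−359.3) × (454.5−359.3) + 51 = 49/243.1 × 95.2 + 51 ≈ 70.19 → 70.
Shanghai: 927.7 lies in 602.5–1005.3, so I_lo=101, I_hi=150, C_lo=602.5, C_hi=1005.3.
(150−101)/(1005.3−602.5) × (927.7−602.5) + 101 = 49/402.8 × 325.2 + 101 ≈ 140.56 → 141.
Lahore: 1447.9 lies in 1306.9–1592.1, so I_lo=201, I_hi=300, C_lo=1306.9, C_hi=1592.1.
(300−201)/(1592.1−1306.9) × (1447.9−1306.9) + 201 = 99/285.2 × 141.0 + 201 ≈ 249.94 → 250.
Kathmandu: 1078.7 lies in 1005.4–1306.8, so I_lo=151, I_hi=200, C_lo=1005.4, C_hi=1306.8.
(200−151)/(1306.8−1005.4) × (1078.7−1005.4) + 151 = 49/301.4 × 73.3 + 151 ≈ 162.92 → 163.
AQIs: Cairo=77, Jakarta=70, Shanghai=141, Lahore=250, Kathmandu=163. Sum = 77 + 70 + 141 + 250 + 163 = 701.

701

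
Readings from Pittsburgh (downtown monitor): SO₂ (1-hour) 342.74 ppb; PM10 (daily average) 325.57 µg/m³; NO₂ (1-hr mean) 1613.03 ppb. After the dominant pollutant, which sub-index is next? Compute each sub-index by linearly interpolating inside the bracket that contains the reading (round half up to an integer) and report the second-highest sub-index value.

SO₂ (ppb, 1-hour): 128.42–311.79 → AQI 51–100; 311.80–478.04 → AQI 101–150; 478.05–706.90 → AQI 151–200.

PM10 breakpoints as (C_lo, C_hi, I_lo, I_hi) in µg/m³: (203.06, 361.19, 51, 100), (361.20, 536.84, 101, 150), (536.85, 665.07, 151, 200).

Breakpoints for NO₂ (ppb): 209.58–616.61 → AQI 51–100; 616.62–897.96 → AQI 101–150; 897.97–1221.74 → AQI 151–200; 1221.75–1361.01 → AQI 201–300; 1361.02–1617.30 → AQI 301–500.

110

SO₂: row 311.80–478.04 (AQI 101–150). (150−101)·(342.74−311.80)/(478.04−311.80) + 101 = 49·30.94/166.24 + 101 ≈ 110.12 → 110.
PM10: row 203.06–361.19 (AQI 51–100). (100−51)·(325.57−203.06)/(361.19−203.06) + 51 = 49·122.51/158.13 + 51 ≈ 88.96 → 89.
NO₂: row 1361.02–1617.30 (AQI 301–500). (500−301)·(1613.03−1361.02)/(1617.30−1361.02) + 301 = 199·252.01/256.28 + 301 ≈ 496.68 → 497.
Sub-indices: SO₂→110, PM10→89, NO₂→497. Ranked high→low: 497, 110, 89. Second-highest sub-index = 110.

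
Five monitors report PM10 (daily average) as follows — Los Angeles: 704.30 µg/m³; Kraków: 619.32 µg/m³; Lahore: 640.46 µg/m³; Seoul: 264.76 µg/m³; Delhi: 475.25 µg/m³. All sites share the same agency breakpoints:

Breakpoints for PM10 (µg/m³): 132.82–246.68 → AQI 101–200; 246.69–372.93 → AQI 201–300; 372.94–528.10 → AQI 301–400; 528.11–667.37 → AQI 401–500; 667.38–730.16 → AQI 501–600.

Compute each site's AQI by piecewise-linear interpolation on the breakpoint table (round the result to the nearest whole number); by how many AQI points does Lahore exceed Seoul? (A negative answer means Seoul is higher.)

Los Angeles: 704.30 ∈ [667.38, 730.16] ↔ index [501, 600].
501 + (704.30−667.38)·(600−501)/(730.16−667.38) = 501 + 36.92·99/62.78 ≈ 559.22, so AQI = 559.
Kraków: row 528.11–667.37 (AQI 401–500). (500−401)·(619.32−528.11)/(667.37−528.11) + 401 = 99·91.21/139.26 + 401 ≈ 465.84 → 466.
Lahore: 640.46 ∈ [528.11, 667.37] ↔ index [401, 500].
401 + (640.46−528.11)·(500−401)/(667.37−528.11) = 401 + 112.35·99/139.26 ≈ 480.87, so AQI = 481.
Seoul: row 246.69–372.93 (AQI 201–300). (300−201)·(264.76−246.69)/(372.93−246.69) + 201 = 99·18.07/126.24 + 201 ≈ 215.17 → 215.
Delhi: 475.25 ∈ [372.94, 528.10] ↔ index [301, 400].
301 + (475.25−372.94)·(400−301)/(528.10−372.94) = 301 + 102.31·99/155.16 ≈ 366.28, so AQI = 366.
AQIs: Los Angeles=559, Kraków=466, Lahore=481, Seoul=215, Delhi=366. Lahore (481) − Seoul (215) = 266.

266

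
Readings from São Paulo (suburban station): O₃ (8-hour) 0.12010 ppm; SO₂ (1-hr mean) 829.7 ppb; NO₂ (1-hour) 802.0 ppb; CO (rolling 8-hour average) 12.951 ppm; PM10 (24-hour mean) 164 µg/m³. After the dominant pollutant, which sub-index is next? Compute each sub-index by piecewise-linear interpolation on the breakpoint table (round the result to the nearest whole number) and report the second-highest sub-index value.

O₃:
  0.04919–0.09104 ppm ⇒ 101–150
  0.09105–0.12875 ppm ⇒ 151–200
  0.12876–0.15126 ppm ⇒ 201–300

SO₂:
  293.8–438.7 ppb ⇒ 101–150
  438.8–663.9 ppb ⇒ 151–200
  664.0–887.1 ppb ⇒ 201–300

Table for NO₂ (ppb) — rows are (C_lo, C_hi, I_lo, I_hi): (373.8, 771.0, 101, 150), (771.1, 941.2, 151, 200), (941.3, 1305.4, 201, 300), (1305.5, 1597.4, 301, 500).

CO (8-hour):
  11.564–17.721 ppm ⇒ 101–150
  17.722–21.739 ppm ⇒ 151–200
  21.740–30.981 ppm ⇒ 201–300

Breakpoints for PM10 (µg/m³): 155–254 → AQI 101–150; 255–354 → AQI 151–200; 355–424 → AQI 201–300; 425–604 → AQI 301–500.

O₃: row 0.09105–0.12875 (AQI 151–200). (200−151)·(0.12010−0.09105)/(0.12875−0.09105) + 151 = 49·0.02905/0.03770 + 151 ≈ 188.76 → 189.
SO₂: 829.7 lies in 664.0–887.1, so I_lo=201, I_hi=300, C_lo=664.0, C_hi=887.1.
(300−201)/(887.1−664.0) × (829.7−664.0) + 201 = 99/223.1 × 165.7 + 201 ≈ 274.53 → 275.
NO₂: 802.0 ∈ [771.1, 941.2] ↔ index [151, 200].
151 + (802.0−771.1)·(200−151)/(941.2−771.1) = 151 + 30.9·49/170.1 ≈ 159.90, so AQI = 160.
CO: row 11.564–17.721 (AQI 101–150). (150−101)·(12.951−11.564)/(17.721−11.564) + 101 = 49·1.387/6.157 + 101 ≈ 112.04 → 112.
PM10 164: bracket 155–254 → index 101–150; slope 49/99, offset 9.
AQI = 101 + 49/99·9 ≈ 105.45 ⇒ 105.
Sub-indices: O₃→189, SO₂→275, NO₂→160, CO→112, PM10→105. Ranked high→low: 275, 189, 160, 112, 105. Second-highest sub-index = 189.

189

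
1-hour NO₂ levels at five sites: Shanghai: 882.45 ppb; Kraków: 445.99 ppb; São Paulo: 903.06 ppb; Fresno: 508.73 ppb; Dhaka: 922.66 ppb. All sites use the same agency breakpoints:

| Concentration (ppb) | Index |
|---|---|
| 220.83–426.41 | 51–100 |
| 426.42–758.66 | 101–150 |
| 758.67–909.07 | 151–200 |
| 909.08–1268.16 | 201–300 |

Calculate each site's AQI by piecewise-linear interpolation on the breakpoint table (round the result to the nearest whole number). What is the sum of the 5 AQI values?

Shanghai: 882.45 ∈ [758.67, 909.07] ↔ index [151, 200].
151 + (882.45−758.67)·(200−151)/(909.07−758.67) = 151 + 123.78·49/150.40 ≈ 191.33, so AQI = 191.
Kraków: row 426.42–758.66 (AQI 101–150). (150−101)·(445.99−426.42)/(758.66−426.42) + 101 = 49·19.57/332.24 + 101 ≈ 103.89 → 104.
São Paulo: row 758.67–909.07 (AQI 151–200). (200−151)·(903.06−758.67)/(909.07−758.67) + 151 = 49·144.39/150.40 + 151 ≈ 198.04 → 198.
Fresno 508.73: bracket 426.42–758.66 → index 101–150; slope 49/332.24, offset 82.31.
AQI = 101 + 49/332.24·82.31 ≈ 113.14 ⇒ 113.
Dhaka 922.66: bracket 909.08–1268.16 → index 201–300; slope 99/359.08, offset 13.58.
AQI = 201 + 99/359.08·13.58 ≈ 204.74 ⇒ 205.
AQIs: Shanghai=191, Kraków=104, São Paulo=198, Fresno=113, Dhaka=205. Sum = 191 + 104 + 198 + 113 + 205 = 811.

811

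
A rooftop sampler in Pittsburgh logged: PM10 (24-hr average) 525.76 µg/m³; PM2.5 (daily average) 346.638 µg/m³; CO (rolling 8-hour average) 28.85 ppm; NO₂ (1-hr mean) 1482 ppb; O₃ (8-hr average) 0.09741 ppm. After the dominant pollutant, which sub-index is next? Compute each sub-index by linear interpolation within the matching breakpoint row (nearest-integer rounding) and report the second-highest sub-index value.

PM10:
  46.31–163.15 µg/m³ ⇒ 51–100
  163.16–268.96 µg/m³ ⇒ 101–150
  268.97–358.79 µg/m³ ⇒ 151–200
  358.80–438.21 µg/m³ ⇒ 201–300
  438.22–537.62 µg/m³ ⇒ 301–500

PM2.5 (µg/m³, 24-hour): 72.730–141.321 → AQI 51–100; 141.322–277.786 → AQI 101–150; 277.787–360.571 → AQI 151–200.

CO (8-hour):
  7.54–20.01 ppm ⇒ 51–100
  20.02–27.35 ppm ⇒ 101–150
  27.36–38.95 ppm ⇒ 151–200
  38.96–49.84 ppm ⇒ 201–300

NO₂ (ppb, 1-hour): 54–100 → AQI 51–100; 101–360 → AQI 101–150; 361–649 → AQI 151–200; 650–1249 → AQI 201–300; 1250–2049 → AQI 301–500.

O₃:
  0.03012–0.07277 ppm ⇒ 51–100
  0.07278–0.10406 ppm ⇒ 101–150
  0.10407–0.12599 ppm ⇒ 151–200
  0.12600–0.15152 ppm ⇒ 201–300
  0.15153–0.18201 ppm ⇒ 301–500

359

PM10: 525.76 ∈ [438.22, 537.62] ↔ index [301, 500].
301 + (525.76−438.22)·(500−301)/(537.62−438.22) = 301 + 87.54·199/99.40 ≈ 476.26, so AQI = 476.
PM2.5: row 277.787–360.571 (AQI 151–200). (200−151)·(346.638−277.787)/(360.571−277.787) + 151 = 49·68.851/82.784 + 151 ≈ 191.75 → 192.
CO: row 27.36–38.95 (AQI 151–200). (200−151)·(28.85−27.36)/(38.95−27.36) + 151 = 49·1.49/11.59 + 151 ≈ 157.30 → 157.
NO₂: 1482 lies in 1250–2049, so I_lo=301, I_hi=500, C_lo=1250, C_hi=2049.
(500−301)/(2049−1250) × (1482−1250) + 301 = 199/799 × 232 + 301 ≈ 358.78 → 359.
O₃: 0.09741 lies in 0.07278–0.10406, so I_lo=101, I_hi=150, C_lo=0.07278, C_hi=0.10406.
(150−101)/(0.10406−0.07278) × (0.09741−0.07278) + 101 = 49/0.03128 × 0.02463 + 101 ≈ 139.58 → 140.
Sub-indices: PM10→476, PM2.5→192, CO→157, NO₂→359, O₃→140. Ranked high→low: 476, 359, 192, 157, 140. Second-highest sub-index = 359.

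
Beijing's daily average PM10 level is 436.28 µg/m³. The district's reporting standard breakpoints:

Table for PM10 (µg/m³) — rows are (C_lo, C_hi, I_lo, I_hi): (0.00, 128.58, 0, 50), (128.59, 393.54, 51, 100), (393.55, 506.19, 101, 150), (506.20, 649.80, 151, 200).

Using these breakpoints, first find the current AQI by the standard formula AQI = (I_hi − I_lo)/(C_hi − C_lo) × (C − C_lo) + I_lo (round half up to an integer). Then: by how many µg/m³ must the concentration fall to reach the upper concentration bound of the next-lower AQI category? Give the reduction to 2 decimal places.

PM10 436.28: bracket 393.55–506.19 → index 101–150; slope 49/112.64, offset 42.73.
AQI = 101 + 49/112.64·42.73 ≈ 119.59 ⇒ 120.
Current AQI 120 is in the Unhealthy for Sensitive Groups range (101–150). The next-lower category tops out at AQI 100, whose upper concentration bound is 393.54 µg/m³.
Reduction needed = 436.28 − 393.54 = 42.74 µg/m³.

42.74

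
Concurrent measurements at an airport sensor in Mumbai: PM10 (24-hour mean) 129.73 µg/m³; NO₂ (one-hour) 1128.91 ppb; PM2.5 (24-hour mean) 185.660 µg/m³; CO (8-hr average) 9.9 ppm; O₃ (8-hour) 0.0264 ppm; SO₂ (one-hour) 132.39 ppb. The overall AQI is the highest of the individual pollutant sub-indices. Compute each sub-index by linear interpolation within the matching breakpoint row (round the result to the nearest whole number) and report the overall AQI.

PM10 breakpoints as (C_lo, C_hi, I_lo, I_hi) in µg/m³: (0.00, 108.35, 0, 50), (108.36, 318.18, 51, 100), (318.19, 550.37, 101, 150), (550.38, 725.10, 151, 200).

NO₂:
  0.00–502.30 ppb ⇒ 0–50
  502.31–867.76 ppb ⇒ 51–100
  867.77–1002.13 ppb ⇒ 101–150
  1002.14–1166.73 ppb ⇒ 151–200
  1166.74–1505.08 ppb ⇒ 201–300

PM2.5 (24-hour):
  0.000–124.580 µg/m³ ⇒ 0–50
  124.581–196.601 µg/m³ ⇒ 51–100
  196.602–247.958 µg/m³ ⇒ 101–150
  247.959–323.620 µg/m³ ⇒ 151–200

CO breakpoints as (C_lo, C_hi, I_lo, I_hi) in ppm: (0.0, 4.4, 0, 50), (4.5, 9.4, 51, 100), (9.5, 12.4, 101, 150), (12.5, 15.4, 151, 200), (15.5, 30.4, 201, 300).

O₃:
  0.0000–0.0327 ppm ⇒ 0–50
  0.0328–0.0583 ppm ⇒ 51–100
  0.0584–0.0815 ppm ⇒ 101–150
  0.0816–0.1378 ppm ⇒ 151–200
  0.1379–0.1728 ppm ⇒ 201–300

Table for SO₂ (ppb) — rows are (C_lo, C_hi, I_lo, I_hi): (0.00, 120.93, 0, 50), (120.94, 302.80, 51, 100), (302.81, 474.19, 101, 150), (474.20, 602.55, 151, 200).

189

PM10: row 108.36–318.18 (AQI 51–100). (100−51)·(129.73−108.36)/(318.18−108.36) + 51 = 49·21.37/209.82 + 51 ≈ 55.99 → 56.
NO₂: 1128.91 ∈ [1002.14, 1166.73] ↔ index [151, 200].
151 + (1128.91−1002.14)·(200−151)/(1166.73−1002.14) = 151 + 126.77·49/164.59 ≈ 188.74, so AQI = 189.
PM2.5: 185.660 lies in 124.581–196.601, so I_lo=51, I_hi=100, C_lo=124.581, C_hi=196.601.
(100−51)/(196.601−124.581) × (185.660−124.581) + 51 = 49/72.020 × 61.079 + 51 ≈ 92.56 → 93.
CO: row 9.5–12.4 (AQI 101–150). (150−101)·(9.9−9.5)/(12.4−9.5) + 101 = 49·0.4/2.9 + 101 ≈ 107.76 → 108.
O₃ 0.0264: bracket 0.0000–0.0327 → index 0–50; slope 50/0.0327, offset 0.0264.
AQI = 0 + 50/0.0327·0.0264 ≈ 40.37 ⇒ 40.
SO₂: 132.39 ∈ [120.94, 302.80] ↔ index [51, 100].
51 + (132.39−120.94)·(100−51)/(302.80−120.94) = 51 + 11.45·49/181.86 ≈ 54.09, so AQI = 54.
Sub-indices: PM10→56, NO₂→189, PM2.5→93, CO→108, O₃→40, SO₂→54. Overall AQI = max = 189; dominant pollutant is NO₂.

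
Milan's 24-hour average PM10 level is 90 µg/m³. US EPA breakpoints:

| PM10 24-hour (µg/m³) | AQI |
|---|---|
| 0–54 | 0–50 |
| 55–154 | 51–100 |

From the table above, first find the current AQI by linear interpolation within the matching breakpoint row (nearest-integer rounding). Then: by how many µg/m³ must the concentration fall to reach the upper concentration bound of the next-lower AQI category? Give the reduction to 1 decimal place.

PM10: row 55–154 (AQI 51–100). (100−51)·(90−55)/(154−55) + 51 = 49·35/99 + 51 ≈ 68.32 → 68.
Current AQI 68 is in the Moderate range (51–100). The next-lower category tops out at AQI 50, whose upper concentration bound is 54 µg/m³.
Reduction needed = 90 − 54 = 36.0 µg/m³.

36.0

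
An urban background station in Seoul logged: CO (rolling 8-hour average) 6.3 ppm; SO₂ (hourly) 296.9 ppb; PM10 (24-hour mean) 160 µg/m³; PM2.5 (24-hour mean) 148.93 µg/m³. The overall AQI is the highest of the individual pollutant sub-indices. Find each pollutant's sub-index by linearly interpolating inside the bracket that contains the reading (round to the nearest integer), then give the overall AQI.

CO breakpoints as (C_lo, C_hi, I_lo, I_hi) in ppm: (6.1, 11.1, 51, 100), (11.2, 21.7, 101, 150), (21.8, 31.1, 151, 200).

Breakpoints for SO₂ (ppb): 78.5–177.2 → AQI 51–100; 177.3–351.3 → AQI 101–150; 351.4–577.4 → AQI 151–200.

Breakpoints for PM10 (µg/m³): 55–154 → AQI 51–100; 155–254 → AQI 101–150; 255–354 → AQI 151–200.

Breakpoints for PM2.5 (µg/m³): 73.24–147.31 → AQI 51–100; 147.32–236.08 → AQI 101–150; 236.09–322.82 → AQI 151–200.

CO: 6.3 lies in 6.1–11.1, so I_lo=51, I_hi=100, C_lo=6.1, C_hi=11.1.
(100−51)/(11.1−6.1) × (6.3−6.1) + 51 = 49/5.0 × 0.2 + 51 ≈ 52.96 → 53.
SO₂: 296.9 lies in 177.3–351.3, so I_lo=101, I_hi=150, C_lo=177.3, C_hi=351.3.
(150−101)/(351.3−177.3) × (296.9−177.3) + 101 = 49/174.0 × 119.6 + 101 ≈ 134.68 → 135.
PM10: 160 lies in 155–254, so I_lo=101, I_hi=150, C_lo=155, C_hi=254.
(150−101)/(254−155) × (160−155) + 101 = 49/99 × 5 + 101 ≈ 103.47 → 103.
PM2.5: 148.93 lies in 147.32–236.08, so I_lo=101, I_hi=150, C_lo=147.32, C_hi=236.08.
(150−101)/(236.08−147.32) × (148.93−147.32) + 101 = 49/88.76 × 1.61 + 101 ≈ 101.89 → 102.
Sub-indices: CO→53, SO₂→135, PM10→103, PM2.5→102. Overall AQI = max = 135; dominant pollutant is SO₂.

135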